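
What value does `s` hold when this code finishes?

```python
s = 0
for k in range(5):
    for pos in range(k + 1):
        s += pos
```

Let's trace through this code step by step.

Initialize: s = 0
Entering loop: for k in range(5):

After execution: s = 20
20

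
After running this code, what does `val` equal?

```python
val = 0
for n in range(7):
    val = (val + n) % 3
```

Let's trace through this code step by step.

Initialize: val = 0
Entering loop: for n in range(7):

After execution: val = 0
0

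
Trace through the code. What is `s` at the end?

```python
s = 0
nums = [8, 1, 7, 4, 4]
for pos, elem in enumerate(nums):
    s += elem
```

Let's trace through this code step by step.

Initialize: s = 0
Initialize: nums = [8, 1, 7, 4, 4]
Entering loop: for pos, elem in enumerate(nums):

After execution: s = 24
24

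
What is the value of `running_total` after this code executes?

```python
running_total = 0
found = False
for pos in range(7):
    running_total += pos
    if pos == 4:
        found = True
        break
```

Let's trace through this code step by step.

Initialize: running_total = 0
Initialize: found = False
Entering loop: for pos in range(7):

After execution: running_total = 10
10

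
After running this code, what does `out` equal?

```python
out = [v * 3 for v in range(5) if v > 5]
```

Let's trace through this code step by step.

Initialize: out = [v * 3 for v in range(5) if v > 5]

After execution: out = []
[]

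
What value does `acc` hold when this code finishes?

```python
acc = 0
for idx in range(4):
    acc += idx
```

Let's trace through this code step by step.

Initialize: acc = 0
Entering loop: for idx in range(4):

After execution: acc = 6
6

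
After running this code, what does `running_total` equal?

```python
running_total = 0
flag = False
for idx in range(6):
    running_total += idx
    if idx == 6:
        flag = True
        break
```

Let's trace through this code step by step.

Initialize: running_total = 0
Initialize: flag = False
Entering loop: for idx in range(6):

After execution: running_total = 15
15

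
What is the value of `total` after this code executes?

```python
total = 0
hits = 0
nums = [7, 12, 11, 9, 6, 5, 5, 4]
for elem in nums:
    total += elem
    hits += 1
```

Let's trace through this code step by step.

Initialize: total = 0
Initialize: hits = 0
Initialize: nums = [7, 12, 11, 9, 6, 5, 5, 4]
Entering loop: for elem in nums:

After execution: total = 59
59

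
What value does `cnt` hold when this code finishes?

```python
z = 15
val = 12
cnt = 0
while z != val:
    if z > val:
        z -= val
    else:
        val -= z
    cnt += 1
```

Let's trace through this code step by step.

Initialize: z = 15
Initialize: val = 12
Initialize: cnt = 0
Entering loop: while z != val:

After execution: cnt = 4
4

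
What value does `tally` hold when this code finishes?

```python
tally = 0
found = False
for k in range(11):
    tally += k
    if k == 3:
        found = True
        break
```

Let's trace through this code step by step.

Initialize: tally = 0
Initialize: found = False
Entering loop: for k in range(11):

After execution: tally = 6
6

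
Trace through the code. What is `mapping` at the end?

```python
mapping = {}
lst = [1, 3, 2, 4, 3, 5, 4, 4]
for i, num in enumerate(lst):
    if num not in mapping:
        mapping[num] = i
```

Let's trace through this code step by step.

Initialize: mapping = {}
Initialize: lst = [1, 3, 2, 4, 3, 5, 4, 4]
Entering loop: for i, num in enumerate(lst):

After execution: mapping = {1: 0, 3: 1, 2: 2, 4: 3, 5: 5}
{1: 0, 3: 1, 2: 2, 4: 3, 5: 5}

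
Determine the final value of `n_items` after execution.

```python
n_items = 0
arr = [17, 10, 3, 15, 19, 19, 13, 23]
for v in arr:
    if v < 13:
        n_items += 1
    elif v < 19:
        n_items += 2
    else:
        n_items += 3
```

Let's trace through this code step by step.

Initialize: n_items = 0
Initialize: arr = [17, 10, 3, 15, 19, 19, 13, 23]
Entering loop: for v in arr:

After execution: n_items = 17
17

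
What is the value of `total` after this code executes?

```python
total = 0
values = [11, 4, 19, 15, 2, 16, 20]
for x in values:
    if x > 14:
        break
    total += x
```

Let's trace through this code step by step.

Initialize: total = 0
Initialize: values = [11, 4, 19, 15, 2, 16, 20]
Entering loop: for x in values:

After execution: total = 15
15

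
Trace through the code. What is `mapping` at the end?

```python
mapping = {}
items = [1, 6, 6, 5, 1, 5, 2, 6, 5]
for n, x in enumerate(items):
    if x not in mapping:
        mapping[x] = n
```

Let's trace through this code step by step.

Initialize: mapping = {}
Initialize: items = [1, 6, 6, 5, 1, 5, 2, 6, 5]
Entering loop: for n, x in enumerate(items):

After execution: mapping = {1: 0, 6: 1, 5: 3, 2: 6}
{1: 0, 6: 1, 5: 3, 2: 6}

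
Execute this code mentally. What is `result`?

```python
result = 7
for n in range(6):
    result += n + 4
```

Let's trace through this code step by step.

Initialize: result = 7
Entering loop: for n in range(6):

After execution: result = 46
46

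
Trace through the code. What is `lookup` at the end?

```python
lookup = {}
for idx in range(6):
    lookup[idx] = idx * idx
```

Let's trace through this code step by step.

Initialize: lookup = {}
Entering loop: for idx in range(6):

After execution: lookup = {0: 0, 1: 1, 2: 4, 3: 9, 4: 16, 5: 25}
{0: 0, 1: 1, 2: 4, 3: 9, 4: 16, 5: 25}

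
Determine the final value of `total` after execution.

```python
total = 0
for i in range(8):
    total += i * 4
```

Let's trace through this code step by step.

Initialize: total = 0
Entering loop: for i in range(8):

After execution: total = 112
112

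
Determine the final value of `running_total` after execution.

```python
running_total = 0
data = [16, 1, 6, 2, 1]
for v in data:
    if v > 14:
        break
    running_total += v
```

Let's trace through this code step by step.

Initialize: running_total = 0
Initialize: data = [16, 1, 6, 2, 1]
Entering loop: for v in data:

After execution: running_total = 0
0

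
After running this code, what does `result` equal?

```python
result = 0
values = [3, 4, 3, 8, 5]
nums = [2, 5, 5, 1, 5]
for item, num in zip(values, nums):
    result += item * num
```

Let's trace through this code step by step.

Initialize: result = 0
Initialize: values = [3, 4, 3, 8, 5]
Initialize: nums = [2, 5, 5, 1, 5]
Entering loop: for item, num in zip(values, nums):

After execution: result = 74
74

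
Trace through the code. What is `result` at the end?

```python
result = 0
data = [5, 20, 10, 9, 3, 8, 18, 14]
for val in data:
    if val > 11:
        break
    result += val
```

Let's trace through this code step by step.

Initialize: result = 0
Initialize: data = [5, 20, 10, 9, 3, 8, 18, 14]
Entering loop: for val in data:

After execution: result = 5
5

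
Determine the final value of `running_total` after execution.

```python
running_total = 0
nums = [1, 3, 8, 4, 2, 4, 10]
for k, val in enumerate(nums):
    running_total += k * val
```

Let's trace through this code step by step.

Initialize: running_total = 0
Initialize: nums = [1, 3, 8, 4, 2, 4, 10]
Entering loop: for k, val in enumerate(nums):

After execution: running_total = 119
119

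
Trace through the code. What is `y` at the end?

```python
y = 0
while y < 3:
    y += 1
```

Let's trace through this code step by step.

Initialize: y = 0
Entering loop: while y < 3:

After execution: y = 3
3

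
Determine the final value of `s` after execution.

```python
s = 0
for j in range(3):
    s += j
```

Let's trace through this code step by step.

Initialize: s = 0
Entering loop: for j in range(3):

After execution: s = 3
3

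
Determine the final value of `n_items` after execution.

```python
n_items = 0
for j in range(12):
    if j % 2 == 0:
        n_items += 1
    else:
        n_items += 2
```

Let's trace through this code step by step.

Initialize: n_items = 0
Entering loop: for j in range(12):

After execution: n_items = 18
18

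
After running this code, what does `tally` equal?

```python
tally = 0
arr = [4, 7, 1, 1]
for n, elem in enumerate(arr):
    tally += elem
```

Let's trace through this code step by step.

Initialize: tally = 0
Initialize: arr = [4, 7, 1, 1]
Entering loop: for n, elem in enumerate(arr):

After execution: tally = 13
13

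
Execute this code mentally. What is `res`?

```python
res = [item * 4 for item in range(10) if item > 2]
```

Let's trace through this code step by step.

Initialize: res = [item * 4 for item in range(10) if item > 2]

After execution: res = [12, 16, 20, 24, 28, 32, 36]
[12, 16, 20, 24, 28, 32, 36]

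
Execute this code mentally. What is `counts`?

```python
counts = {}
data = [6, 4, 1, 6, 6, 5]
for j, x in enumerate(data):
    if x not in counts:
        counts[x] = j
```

Let's trace through this code step by step.

Initialize: counts = {}
Initialize: data = [6, 4, 1, 6, 6, 5]
Entering loop: for j, x in enumerate(data):

After execution: counts = {6: 0, 4: 1, 1: 2, 5: 5}
{6: 0, 4: 1, 1: 2, 5: 5}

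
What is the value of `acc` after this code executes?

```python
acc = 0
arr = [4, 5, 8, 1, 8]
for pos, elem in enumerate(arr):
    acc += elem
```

Let's trace through this code step by step.

Initialize: acc = 0
Initialize: arr = [4, 5, 8, 1, 8]
Entering loop: for pos, elem in enumerate(arr):

After execution: acc = 26
26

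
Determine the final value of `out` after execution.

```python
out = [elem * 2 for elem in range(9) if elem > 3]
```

Let's trace through this code step by step.

Initialize: out = [elem * 2 for elem in range(9) if elem > 3]

After execution: out = [8, 10, 12, 14, 16]
[8, 10, 12, 14, 16]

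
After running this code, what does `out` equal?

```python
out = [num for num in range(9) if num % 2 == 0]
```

Let's trace through this code step by step.

Initialize: out = [num for num in range(9) if num % 2 == 0]

After execution: out = [0, 2, 4, 6, 8]
[0, 2, 4, 6, 8]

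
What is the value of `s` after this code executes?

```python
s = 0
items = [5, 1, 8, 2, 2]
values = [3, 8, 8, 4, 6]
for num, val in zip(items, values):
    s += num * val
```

Let's trace through this code step by step.

Initialize: s = 0
Initialize: items = [5, 1, 8, 2, 2]
Initialize: values = [3, 8, 8, 4, 6]
Entering loop: for num, val in zip(items, values):

After execution: s = 107
107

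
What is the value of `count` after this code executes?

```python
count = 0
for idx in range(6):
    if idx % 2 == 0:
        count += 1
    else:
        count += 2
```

Let's trace through this code step by step.

Initialize: count = 0
Entering loop: for idx in range(6):

After execution: count = 9
9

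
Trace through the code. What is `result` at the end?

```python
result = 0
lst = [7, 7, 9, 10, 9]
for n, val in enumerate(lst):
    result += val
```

Let's trace through this code step by step.

Initialize: result = 0
Initialize: lst = [7, 7, 9, 10, 9]
Entering loop: for n, val in enumerate(lst):

After execution: result = 42
42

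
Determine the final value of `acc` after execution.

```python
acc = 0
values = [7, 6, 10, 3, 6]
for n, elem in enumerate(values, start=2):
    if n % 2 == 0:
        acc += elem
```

Let's trace through this code step by step.

Initialize: acc = 0
Initialize: values = [7, 6, 10, 3, 6]
Entering loop: for n, elem in enumerate(values, start=2):

After execution: acc = 23
23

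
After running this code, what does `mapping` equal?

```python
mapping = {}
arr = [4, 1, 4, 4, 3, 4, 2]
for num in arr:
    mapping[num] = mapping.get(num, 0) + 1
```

Let's trace through this code step by step.

Initialize: mapping = {}
Initialize: arr = [4, 1, 4, 4, 3, 4, 2]
Entering loop: for num in arr:

After execution: mapping = {4: 4, 1: 1, 3: 1, 2: 1}
{4: 4, 1: 1, 3: 1, 2: 1}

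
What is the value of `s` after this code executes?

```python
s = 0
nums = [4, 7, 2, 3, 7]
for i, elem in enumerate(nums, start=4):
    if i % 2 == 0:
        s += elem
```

Let's trace through this code step by step.

Initialize: s = 0
Initialize: nums = [4, 7, 2, 3, 7]
Entering loop: for i, elem in enumerate(nums, start=4):

After execution: s = 13
13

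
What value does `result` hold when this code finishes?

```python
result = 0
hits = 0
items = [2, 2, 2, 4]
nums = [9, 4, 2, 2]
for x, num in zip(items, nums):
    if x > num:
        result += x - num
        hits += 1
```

Let's trace through this code step by step.

Initialize: result = 0
Initialize: hits = 0
Initialize: items = [2, 2, 2, 4]
Initialize: nums = [9, 4, 2, 2]
Entering loop: for x, num in zip(items, nums):

After execution: result = 2
2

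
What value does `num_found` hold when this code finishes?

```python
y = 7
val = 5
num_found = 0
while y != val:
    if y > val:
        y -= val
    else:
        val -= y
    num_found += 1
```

Let's trace through this code step by step.

Initialize: y = 7
Initialize: val = 5
Initialize: num_found = 0
Entering loop: while y != val:

After execution: num_found = 4
4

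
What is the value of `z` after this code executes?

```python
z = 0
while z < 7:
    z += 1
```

Let's trace through this code step by step.

Initialize: z = 0
Entering loop: while z < 7:

After execution: z = 7
7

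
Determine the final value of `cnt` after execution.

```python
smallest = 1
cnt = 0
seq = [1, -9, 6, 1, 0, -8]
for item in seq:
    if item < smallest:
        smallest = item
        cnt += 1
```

Let's trace through this code step by step.

Initialize: smallest = 1
Initialize: cnt = 0
Initialize: seq = [1, -9, 6, 1, 0, -8]
Entering loop: for item in seq:

After execution: cnt = 1
1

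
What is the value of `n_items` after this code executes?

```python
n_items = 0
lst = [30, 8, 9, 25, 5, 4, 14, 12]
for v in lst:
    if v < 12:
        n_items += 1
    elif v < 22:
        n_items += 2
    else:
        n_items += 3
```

Let's trace through this code step by step.

Initialize: n_items = 0
Initialize: lst = [30, 8, 9, 25, 5, 4, 14, 12]
Entering loop: for v in lst:

After execution: n_items = 14
14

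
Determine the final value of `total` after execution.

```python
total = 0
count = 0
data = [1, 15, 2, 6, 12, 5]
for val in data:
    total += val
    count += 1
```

Let's trace through this code step by step.

Initialize: total = 0
Initialize: count = 0
Initialize: data = [1, 15, 2, 6, 12, 5]
Entering loop: for val in data:

After execution: total = 41
41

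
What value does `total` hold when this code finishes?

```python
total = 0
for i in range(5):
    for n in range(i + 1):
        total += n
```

Let's trace through this code step by step.

Initialize: total = 0
Entering loop: for i in range(5):

After execution: total = 20
20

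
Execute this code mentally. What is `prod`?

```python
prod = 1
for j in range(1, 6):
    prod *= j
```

Let's trace through this code step by step.

Initialize: prod = 1
Entering loop: for j in range(1, 6):

After execution: prod = 120
120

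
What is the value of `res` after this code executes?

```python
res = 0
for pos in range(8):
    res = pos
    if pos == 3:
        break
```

Let's trace through this code step by step.

Initialize: res = 0
Entering loop: for pos in range(8):

After execution: res = 3
3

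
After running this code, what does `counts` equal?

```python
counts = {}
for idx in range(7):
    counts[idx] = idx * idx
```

Let's trace through this code step by step.

Initialize: counts = {}
Entering loop: for idx in range(7):

After execution: counts = {0: 0, 1: 1, 2: 4, 3: 9, 4: 16, 5: 25, 6: 36}
{0: 0, 1: 1, 2: 4, 3: 9, 4: 16, 5: 25, 6: 36}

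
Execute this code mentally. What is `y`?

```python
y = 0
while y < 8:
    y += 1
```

Let's trace through this code step by step.

Initialize: y = 0
Entering loop: while y < 8:

After execution: y = 8
8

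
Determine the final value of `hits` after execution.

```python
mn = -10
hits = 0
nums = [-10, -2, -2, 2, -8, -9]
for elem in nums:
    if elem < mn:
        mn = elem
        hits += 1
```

Let's trace through this code step by step.

Initialize: mn = -10
Initialize: hits = 0
Initialize: nums = [-10, -2, -2, 2, -8, -9]
Entering loop: for elem in nums:

After execution: hits = 0
0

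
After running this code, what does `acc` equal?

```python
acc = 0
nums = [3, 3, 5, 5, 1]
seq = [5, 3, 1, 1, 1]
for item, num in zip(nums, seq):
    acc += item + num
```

Let's trace through this code step by step.

Initialize: acc = 0
Initialize: nums = [3, 3, 5, 5, 1]
Initialize: seq = [5, 3, 1, 1, 1]
Entering loop: for item, num in zip(nums, seq):

After execution: acc = 28
28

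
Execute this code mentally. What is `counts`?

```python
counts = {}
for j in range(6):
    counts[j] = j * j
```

Let's trace through this code step by step.

Initialize: counts = {}
Entering loop: for j in range(6):

After execution: counts = {0: 0, 1: 1, 2: 4, 3: 9, 4: 16, 5: 25}
{0: 0, 1: 1, 2: 4, 3: 9, 4: 16, 5: 25}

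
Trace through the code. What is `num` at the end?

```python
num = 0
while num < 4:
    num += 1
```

Let's trace through this code step by step.

Initialize: num = 0
Entering loop: while num < 4:

After execution: num = 4
4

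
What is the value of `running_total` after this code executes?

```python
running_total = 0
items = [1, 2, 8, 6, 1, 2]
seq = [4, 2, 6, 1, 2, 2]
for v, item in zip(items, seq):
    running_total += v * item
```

Let's trace through this code step by step.

Initialize: running_total = 0
Initialize: items = [1, 2, 8, 6, 1, 2]
Initialize: seq = [4, 2, 6, 1, 2, 2]
Entering loop: for v, item in zip(items, seq):

After execution: running_total = 68
68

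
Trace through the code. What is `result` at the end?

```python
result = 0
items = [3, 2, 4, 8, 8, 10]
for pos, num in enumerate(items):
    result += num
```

Let's trace through this code step by step.

Initialize: result = 0
Initialize: items = [3, 2, 4, 8, 8, 10]
Entering loop: for pos, num in enumerate(items):

After execution: result = 35
35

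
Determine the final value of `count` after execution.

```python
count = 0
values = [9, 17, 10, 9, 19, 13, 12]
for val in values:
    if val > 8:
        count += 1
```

Let's trace through this code step by step.

Initialize: count = 0
Initialize: values = [9, 17, 10, 9, 19, 13, 12]
Entering loop: for val in values:

After execution: count = 7
7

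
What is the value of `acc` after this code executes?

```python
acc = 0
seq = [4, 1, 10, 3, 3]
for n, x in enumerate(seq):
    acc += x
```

Let's trace through this code step by step.

Initialize: acc = 0
Initialize: seq = [4, 1, 10, 3, 3]
Entering loop: for n, x in enumerate(seq):

After execution: acc = 21
21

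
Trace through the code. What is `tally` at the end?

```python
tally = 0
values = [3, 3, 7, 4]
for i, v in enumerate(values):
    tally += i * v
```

Let's trace through this code step by step.

Initialize: tally = 0
Initialize: values = [3, 3, 7, 4]
Entering loop: for i, v in enumerate(values):

After execution: tally = 29
29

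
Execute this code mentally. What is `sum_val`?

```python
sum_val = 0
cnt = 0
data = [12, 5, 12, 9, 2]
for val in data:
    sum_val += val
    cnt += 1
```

Let's trace through this code step by step.

Initialize: sum_val = 0
Initialize: cnt = 0
Initialize: data = [12, 5, 12, 9, 2]
Entering loop: for val in data:

After execution: sum_val = 40
40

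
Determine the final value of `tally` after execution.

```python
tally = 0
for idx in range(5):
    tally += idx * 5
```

Let's trace through this code step by step.

Initialize: tally = 0
Entering loop: for idx in range(5):

After execution: tally = 50
50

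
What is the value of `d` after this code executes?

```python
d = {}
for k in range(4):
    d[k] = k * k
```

Let's trace through this code step by step.

Initialize: d = {}
Entering loop: for k in range(4):

After execution: d = {0: 0, 1: 1, 2: 4, 3: 9}
{0: 0, 1: 1, 2: 4, 3: 9}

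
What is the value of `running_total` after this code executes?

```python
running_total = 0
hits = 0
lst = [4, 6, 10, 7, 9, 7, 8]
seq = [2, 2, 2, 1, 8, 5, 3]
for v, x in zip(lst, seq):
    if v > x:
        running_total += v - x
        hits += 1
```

Let's trace through this code step by step.

Initialize: running_total = 0
Initialize: hits = 0
Initialize: lst = [4, 6, 10, 7, 9, 7, 8]
Initialize: seq = [2, 2, 2, 1, 8, 5, 3]
Entering loop: for v, x in zip(lst, seq):

After execution: running_total = 28
28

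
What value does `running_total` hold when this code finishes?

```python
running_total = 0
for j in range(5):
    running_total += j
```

Let's trace through this code step by step.

Initialize: running_total = 0
Entering loop: for j in range(5):

After execution: running_total = 10
10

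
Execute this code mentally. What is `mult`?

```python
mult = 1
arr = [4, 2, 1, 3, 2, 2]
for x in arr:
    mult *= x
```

Let's trace through this code step by step.

Initialize: mult = 1
Initialize: arr = [4, 2, 1, 3, 2, 2]
Entering loop: for x in arr:

After execution: mult = 96
96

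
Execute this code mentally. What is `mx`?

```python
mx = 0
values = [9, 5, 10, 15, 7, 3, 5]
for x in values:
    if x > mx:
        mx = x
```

Let's trace through this code step by step.

Initialize: mx = 0
Initialize: values = [9, 5, 10, 15, 7, 3, 5]
Entering loop: for x in values:

After execution: mx = 15
15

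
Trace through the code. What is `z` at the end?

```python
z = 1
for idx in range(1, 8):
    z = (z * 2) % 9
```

Let's trace through this code step by step.

Initialize: z = 1
Entering loop: for idx in range(1, 8):

After execution: z = 2
2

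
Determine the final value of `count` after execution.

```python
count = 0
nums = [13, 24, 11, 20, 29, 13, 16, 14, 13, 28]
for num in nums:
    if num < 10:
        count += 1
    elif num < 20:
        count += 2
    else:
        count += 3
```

Let's trace through this code step by step.

Initialize: count = 0
Initialize: nums = [13, 24, 11, 20, 29, 13, 16, 14, 13, 28]
Entering loop: for num in nums:

After execution: count = 24
24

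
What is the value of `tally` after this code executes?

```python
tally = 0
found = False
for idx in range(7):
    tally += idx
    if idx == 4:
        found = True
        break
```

Let's trace through this code step by step.

Initialize: tally = 0
Initialize: found = False
Entering loop: for idx in range(7):

After execution: tally = 10
10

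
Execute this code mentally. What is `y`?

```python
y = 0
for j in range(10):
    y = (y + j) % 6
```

Let's trace through this code step by step.

Initialize: y = 0
Entering loop: for j in range(10):

After execution: y = 3
3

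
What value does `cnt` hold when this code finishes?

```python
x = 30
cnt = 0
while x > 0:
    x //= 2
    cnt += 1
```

Let's trace through this code step by step.

Initialize: x = 30
Initialize: cnt = 0
Entering loop: while x > 0:

After execution: cnt = 5
5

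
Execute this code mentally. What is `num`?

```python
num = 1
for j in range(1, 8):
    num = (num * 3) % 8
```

Let's trace through this code step by step.

Initialize: num = 1
Entering loop: for j in range(1, 8):

After execution: num = 3
3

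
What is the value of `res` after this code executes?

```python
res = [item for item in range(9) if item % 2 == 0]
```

Let's trace through this code step by step.

Initialize: res = [item for item in range(9) if item % 2 == 0]

After execution: res = [0, 2, 4, 6, 8]
[0, 2, 4, 6, 8]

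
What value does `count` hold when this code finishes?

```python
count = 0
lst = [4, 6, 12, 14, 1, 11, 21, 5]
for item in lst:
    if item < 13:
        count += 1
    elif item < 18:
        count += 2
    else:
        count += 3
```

Let's trace through this code step by step.

Initialize: count = 0
Initialize: lst = [4, 6, 12, 14, 1, 11, 21, 5]
Entering loop: for item in lst:

After execution: count = 11
11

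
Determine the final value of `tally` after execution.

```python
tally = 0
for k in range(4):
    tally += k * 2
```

Let's trace through this code step by step.

Initialize: tally = 0
Entering loop: for k in range(4):

After execution: tally = 12
12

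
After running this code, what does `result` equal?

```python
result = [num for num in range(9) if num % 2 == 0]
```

Let's trace through this code step by step.

Initialize: result = [num for num in range(9) if num % 2 == 0]

After execution: result = [0, 2, 4, 6, 8]
[0, 2, 4, 6, 8]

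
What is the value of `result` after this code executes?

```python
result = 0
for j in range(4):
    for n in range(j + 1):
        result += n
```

Let's trace through this code step by step.

Initialize: result = 0
Entering loop: for j in range(4):

After execution: result = 10
10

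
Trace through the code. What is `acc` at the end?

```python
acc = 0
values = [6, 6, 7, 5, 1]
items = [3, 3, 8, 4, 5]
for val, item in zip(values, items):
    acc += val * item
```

Let's trace through this code step by step.

Initialize: acc = 0
Initialize: values = [6, 6, 7, 5, 1]
Initialize: items = [3, 3, 8, 4, 5]
Entering loop: for val, item in zip(values, items):

After execution: acc = 117
117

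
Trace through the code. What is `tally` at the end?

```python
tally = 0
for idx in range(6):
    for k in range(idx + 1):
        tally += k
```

Let's trace through this code step by step.

Initialize: tally = 0
Entering loop: for idx in range(6):

After execution: tally = 35
35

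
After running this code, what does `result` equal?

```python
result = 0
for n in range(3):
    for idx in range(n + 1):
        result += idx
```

Let's trace through this code step by step.

Initialize: result = 0
Entering loop: for n in range(3):

After execution: result = 4
4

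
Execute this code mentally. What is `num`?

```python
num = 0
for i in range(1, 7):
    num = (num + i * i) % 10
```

Let's trace through this code step by step.

Initialize: num = 0
Entering loop: for i in range(1, 7):

After execution: num = 1
1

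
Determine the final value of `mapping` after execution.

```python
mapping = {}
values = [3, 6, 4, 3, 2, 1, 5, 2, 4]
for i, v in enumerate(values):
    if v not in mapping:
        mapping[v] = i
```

Let's trace through this code step by step.

Initialize: mapping = {}
Initialize: values = [3, 6, 4, 3, 2, 1, 5, 2, 4]
Entering loop: for i, v in enumerate(values):

After execution: mapping = {3: 0, 6: 1, 4: 2, 2: 4, 1: 5, 5: 6}
{3: 0, 6: 1, 4: 2, 2: 4, 1: 5, 5: 6}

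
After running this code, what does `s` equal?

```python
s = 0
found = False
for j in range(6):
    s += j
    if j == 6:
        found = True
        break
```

Let's trace through this code step by step.

Initialize: s = 0
Initialize: found = False
Entering loop: for j in range(6):

After execution: s = 15
15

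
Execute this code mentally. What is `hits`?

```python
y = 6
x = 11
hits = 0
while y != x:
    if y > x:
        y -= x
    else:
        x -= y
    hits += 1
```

Let's trace through this code step by step.

Initialize: y = 6
Initialize: x = 11
Initialize: hits = 0
Entering loop: while y != x:

After execution: hits = 6
6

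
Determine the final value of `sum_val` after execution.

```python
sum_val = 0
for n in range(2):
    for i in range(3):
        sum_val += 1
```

Let's trace through this code step by step.

Initialize: sum_val = 0
Entering loop: for n in range(2):

After execution: sum_val = 6
6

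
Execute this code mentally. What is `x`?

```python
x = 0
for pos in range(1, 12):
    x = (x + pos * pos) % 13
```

Let's trace through this code step by step.

Initialize: x = 0
Entering loop: for pos in range(1, 12):

After execution: x = 12
12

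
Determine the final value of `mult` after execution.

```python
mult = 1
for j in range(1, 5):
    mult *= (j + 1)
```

Let's trace through this code step by step.

Initialize: mult = 1
Entering loop: for j in range(1, 5):

After execution: mult = 120
120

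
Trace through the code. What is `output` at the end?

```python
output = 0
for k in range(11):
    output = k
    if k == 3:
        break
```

Let's trace through this code step by step.

Initialize: output = 0
Entering loop: for k in range(11):

After execution: output = 3
3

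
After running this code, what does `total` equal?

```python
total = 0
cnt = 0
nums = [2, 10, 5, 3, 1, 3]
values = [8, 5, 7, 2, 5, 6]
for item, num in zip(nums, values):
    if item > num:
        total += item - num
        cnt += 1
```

Let's trace through this code step by step.

Initialize: total = 0
Initialize: cnt = 0
Initialize: nums = [2, 10, 5, 3, 1, 3]
Initialize: values = [8, 5, 7, 2, 5, 6]
Entering loop: for item, num in zip(nums, values):

After execution: total = 6
6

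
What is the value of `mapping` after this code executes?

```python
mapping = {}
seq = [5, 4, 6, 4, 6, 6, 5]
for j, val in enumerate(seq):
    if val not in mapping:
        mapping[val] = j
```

Let's trace through this code step by step.

Initialize: mapping = {}
Initialize: seq = [5, 4, 6, 4, 6, 6, 5]
Entering loop: for j, val in enumerate(seq):

After execution: mapping = {5: 0, 4: 1, 6: 2}
{5: 0, 4: 1, 6: 2}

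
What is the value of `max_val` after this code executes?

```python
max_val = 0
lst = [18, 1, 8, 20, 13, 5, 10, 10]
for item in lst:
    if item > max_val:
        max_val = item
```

Let's trace through this code step by step.

Initialize: max_val = 0
Initialize: lst = [18, 1, 8, 20, 13, 5, 10, 10]
Entering loop: for item in lst:

After execution: max_val = 20
20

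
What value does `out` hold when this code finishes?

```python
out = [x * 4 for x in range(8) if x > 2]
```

Let's trace through this code step by step.

Initialize: out = [x * 4 for x in range(8) if x > 2]

After execution: out = [12, 16, 20, 24, 28]
[12, 16, 20, 24, 28]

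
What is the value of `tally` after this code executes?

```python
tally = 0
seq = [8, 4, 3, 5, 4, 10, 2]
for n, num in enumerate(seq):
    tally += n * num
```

Let's trace through this code step by step.

Initialize: tally = 0
Initialize: seq = [8, 4, 3, 5, 4, 10, 2]
Entering loop: for n, num in enumerate(seq):

After execution: tally = 103
103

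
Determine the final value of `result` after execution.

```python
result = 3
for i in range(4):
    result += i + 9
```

Let's trace through this code step by step.

Initialize: result = 3
Entering loop: for i in range(4):

After execution: result = 45
45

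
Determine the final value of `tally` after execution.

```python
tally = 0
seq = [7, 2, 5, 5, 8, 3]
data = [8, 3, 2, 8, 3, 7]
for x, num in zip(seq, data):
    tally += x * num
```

Let's trace through this code step by step.

Initialize: tally = 0
Initialize: seq = [7, 2, 5, 5, 8, 3]
Initialize: data = [8, 3, 2, 8, 3, 7]
Entering loop: for x, num in zip(seq, data):

After execution: tally = 157
157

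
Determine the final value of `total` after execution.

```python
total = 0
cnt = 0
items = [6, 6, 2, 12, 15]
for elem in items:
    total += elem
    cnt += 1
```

Let's trace through this code step by step.

Initialize: total = 0
Initialize: cnt = 0
Initialize: items = [6, 6, 2, 12, 15]
Entering loop: for elem in items:

After execution: total = 41
41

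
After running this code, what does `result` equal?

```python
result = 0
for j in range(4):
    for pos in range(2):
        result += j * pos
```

Let's trace through this code step by step.

Initialize: result = 0
Entering loop: for j in range(4):

After execution: result = 6
6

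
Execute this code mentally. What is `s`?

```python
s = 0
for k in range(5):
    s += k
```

Let's trace through this code step by step.

Initialize: s = 0
Entering loop: for k in range(5):

After execution: s = 10
10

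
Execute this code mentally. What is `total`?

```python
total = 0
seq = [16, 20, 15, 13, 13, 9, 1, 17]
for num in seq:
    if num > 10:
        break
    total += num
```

Let's trace through this code step by step.

Initialize: total = 0
Initialize: seq = [16, 20, 15, 13, 13, 9, 1, 17]
Entering loop: for num in seq:

After execution: total = 0
0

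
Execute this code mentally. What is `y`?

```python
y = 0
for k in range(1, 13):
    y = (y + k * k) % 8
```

Let's trace through this code step by step.

Initialize: y = 0
Entering loop: for k in range(1, 13):

After execution: y = 2
2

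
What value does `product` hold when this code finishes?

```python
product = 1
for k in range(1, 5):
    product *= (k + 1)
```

Let's trace through this code step by step.

Initialize: product = 1
Entering loop: for k in range(1, 5):

After execution: product = 120
120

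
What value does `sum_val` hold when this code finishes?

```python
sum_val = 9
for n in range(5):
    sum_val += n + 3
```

Let's trace through this code step by step.

Initialize: sum_val = 9
Entering loop: for n in range(5):

After execution: sum_val = 34
34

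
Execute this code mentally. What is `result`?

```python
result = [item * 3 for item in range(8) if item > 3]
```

Let's trace through this code step by step.

Initialize: result = [item * 3 for item in range(8) if item > 3]

After execution: result = [12, 15, 18, 21]
[12, 15, 18, 21]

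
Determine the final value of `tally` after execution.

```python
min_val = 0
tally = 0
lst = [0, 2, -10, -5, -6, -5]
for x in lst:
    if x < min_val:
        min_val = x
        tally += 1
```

Let's trace through this code step by step.

Initialize: min_val = 0
Initialize: tally = 0
Initialize: lst = [0, 2, -10, -5, -6, -5]
Entering loop: for x in lst:

After execution: tally = 1
1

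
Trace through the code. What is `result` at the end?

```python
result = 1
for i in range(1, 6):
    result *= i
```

Let's trace through this code step by step.

Initialize: result = 1
Entering loop: for i in range(1, 6):

After execution: result = 120
120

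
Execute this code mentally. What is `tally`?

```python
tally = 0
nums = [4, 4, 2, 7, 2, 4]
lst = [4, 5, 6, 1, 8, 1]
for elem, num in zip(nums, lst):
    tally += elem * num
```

Let's trace through this code step by step.

Initialize: tally = 0
Initialize: nums = [4, 4, 2, 7, 2, 4]
Initialize: lst = [4, 5, 6, 1, 8, 1]
Entering loop: for elem, num in zip(nums, lst):

After execution: tally = 75
75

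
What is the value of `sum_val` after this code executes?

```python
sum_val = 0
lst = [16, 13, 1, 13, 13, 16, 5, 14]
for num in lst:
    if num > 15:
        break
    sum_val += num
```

Let's trace through this code step by step.

Initialize: sum_val = 0
Initialize: lst = [16, 13, 1, 13, 13, 16, 5, 14]
Entering loop: for num in lst:

After execution: sum_val = 0
0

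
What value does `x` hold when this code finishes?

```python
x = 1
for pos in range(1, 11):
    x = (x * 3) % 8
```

Let's trace through this code step by step.

Initialize: x = 1
Entering loop: for pos in range(1, 11):

After execution: x = 1
1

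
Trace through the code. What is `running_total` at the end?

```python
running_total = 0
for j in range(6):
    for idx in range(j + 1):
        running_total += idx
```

Let's trace through this code step by step.

Initialize: running_total = 0
Entering loop: for j in range(6):

After execution: running_total = 35
35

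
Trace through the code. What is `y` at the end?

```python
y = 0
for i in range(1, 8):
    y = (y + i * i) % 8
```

Let's trace through this code step by step.

Initialize: y = 0
Entering loop: for i in range(1, 8):

After execution: y = 4
4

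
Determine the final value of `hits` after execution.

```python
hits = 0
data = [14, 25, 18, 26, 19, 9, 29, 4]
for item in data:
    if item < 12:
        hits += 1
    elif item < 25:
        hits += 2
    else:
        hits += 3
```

Let's trace through this code step by step.

Initialize: hits = 0
Initialize: data = [14, 25, 18, 26, 19, 9, 29, 4]
Entering loop: for item in data:

After execution: hits = 17
17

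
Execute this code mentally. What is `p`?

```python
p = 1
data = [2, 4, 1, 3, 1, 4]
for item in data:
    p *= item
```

Let's trace through this code step by step.

Initialize: p = 1
Initialize: data = [2, 4, 1, 3, 1, 4]
Entering loop: for item in data:

After execution: p = 96
96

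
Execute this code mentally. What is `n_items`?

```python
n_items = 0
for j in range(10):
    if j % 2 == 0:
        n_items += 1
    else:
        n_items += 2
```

Let's trace through this code step by step.

Initialize: n_items = 0
Entering loop: for j in range(10):

After execution: n_items = 15
15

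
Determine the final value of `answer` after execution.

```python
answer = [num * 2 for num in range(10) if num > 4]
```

Let's trace through this code step by step.

Initialize: answer = [num * 2 for num in range(10) if num > 4]

After execution: answer = [10, 12, 14, 16, 18]
[10, 12, 14, 16, 18]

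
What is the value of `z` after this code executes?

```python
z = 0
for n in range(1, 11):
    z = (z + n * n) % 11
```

Let's trace through this code step by step.

Initialize: z = 0
Entering loop: for n in range(1, 11):

After execution: z = 0
0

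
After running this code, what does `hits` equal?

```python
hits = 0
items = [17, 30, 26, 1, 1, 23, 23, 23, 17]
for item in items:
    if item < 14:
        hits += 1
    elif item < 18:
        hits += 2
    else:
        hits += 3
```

Let's trace through this code step by step.

Initialize: hits = 0
Initialize: items = [17, 30, 26, 1, 1, 23, 23, 23, 17]
Entering loop: for item in items:

After execution: hits = 21
21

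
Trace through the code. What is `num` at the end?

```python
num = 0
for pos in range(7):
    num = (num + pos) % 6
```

Let's trace through this code step by step.

Initialize: num = 0
Entering loop: for pos in range(7):

After execution: num = 3
3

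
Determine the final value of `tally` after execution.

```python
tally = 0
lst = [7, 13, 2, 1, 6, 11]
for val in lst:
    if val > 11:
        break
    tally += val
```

Let's trace through this code step by step.

Initialize: tally = 0
Initialize: lst = [7, 13, 2, 1, 6, 11]
Entering loop: for val in lst:

After execution: tally = 7
7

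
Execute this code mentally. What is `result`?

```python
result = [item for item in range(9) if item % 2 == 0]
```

Let's trace through this code step by step.

Initialize: result = [item for item in range(9) if item % 2 == 0]

After execution: result = [0, 2, 4, 6, 8]
[0, 2, 4, 6, 8]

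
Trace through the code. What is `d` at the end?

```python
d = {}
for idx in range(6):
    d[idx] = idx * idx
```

Let's trace through this code step by step.

Initialize: d = {}
Entering loop: for idx in range(6):

After execution: d = {0: 0, 1: 1, 2: 4, 3: 9, 4: 16, 5: 25}
{0: 0, 1: 1, 2: 4, 3: 9, 4: 16, 5: 25}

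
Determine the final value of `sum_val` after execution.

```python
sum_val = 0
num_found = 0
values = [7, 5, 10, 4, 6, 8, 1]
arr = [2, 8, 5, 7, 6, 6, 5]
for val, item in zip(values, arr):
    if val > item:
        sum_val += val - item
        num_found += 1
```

Let's trace through this code step by step.

Initialize: sum_val = 0
Initialize: num_found = 0
Initialize: values = [7, 5, 10, 4, 6, 8, 1]
Initialize: arr = [2, 8, 5, 7, 6, 6, 5]
Entering loop: for val, item in zip(values, arr):

After execution: sum_val = 12
12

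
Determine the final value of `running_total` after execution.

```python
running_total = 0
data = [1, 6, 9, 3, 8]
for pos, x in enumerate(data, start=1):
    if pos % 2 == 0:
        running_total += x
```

Let's trace through this code step by step.

Initialize: running_total = 0
Initialize: data = [1, 6, 9, 3, 8]
Entering loop: for pos, x in enumerate(data, start=1):

After execution: running_total = 9
9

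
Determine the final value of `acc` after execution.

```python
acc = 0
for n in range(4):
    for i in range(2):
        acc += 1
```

Let's trace through this code step by step.

Initialize: acc = 0
Entering loop: for n in range(4):

After execution: acc = 8
8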